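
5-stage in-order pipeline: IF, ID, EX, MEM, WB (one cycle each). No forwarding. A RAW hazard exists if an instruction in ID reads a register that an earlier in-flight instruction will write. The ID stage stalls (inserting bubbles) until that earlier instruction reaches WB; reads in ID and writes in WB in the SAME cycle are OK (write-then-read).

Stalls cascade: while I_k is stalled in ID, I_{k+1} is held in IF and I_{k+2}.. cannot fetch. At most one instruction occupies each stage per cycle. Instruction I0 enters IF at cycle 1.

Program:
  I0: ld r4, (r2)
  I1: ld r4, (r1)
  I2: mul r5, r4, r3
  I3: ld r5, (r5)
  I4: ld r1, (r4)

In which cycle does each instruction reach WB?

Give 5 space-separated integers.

I0 ld r4 <- r2: IF@1 ID@2 stall=0 (-) EX@3 MEM@4 WB@5
I1 ld r4 <- r1: IF@2 ID@3 stall=0 (-) EX@4 MEM@5 WB@6
I2 mul r5 <- r4,r3: IF@3 ID@4 stall=2 (RAW on I1.r4 (WB@6)) EX@7 MEM@8 WB@9
I3 ld r5 <- r5: IF@4 ID@7 stall=2 (RAW on I2.r5 (WB@9)) EX@10 MEM@11 WB@12
I4 ld r1 <- r4: IF@7 ID@10 stall=0 (-) EX@11 MEM@12 WB@13

Answer: 5 6 9 12 13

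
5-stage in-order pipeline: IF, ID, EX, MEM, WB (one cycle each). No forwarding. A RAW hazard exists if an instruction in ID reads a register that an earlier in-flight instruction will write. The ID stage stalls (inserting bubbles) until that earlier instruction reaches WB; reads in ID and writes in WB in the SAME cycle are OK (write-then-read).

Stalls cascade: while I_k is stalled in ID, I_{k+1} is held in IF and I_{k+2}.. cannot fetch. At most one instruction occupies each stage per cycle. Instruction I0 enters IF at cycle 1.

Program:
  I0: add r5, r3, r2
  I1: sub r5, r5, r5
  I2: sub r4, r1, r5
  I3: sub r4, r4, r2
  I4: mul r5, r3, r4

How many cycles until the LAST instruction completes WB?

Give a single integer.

I0 add r5 <- r3,r2: IF@1 ID@2 stall=0 (-) EX@3 MEM@4 WB@5
I1 sub r5 <- r5,r5: IF@2 ID@3 stall=2 (RAW on I0.r5 (WB@5)) EX@6 MEM@7 WB@8
I2 sub r4 <- r1,r5: IF@3 ID@6 stall=2 (RAW on I1.r5 (WB@8)) EX@9 MEM@10 WB@11
I3 sub r4 <- r4,r2: IF@6 ID@9 stall=2 (RAW on I2.r4 (WB@11)) EX@12 MEM@13 WB@14
I4 mul r5 <- r3,r4: IF@9 ID@12 stall=2 (RAW on I3.r4 (WB@14)) EX@15 MEM@16 WB@17

Answer: 17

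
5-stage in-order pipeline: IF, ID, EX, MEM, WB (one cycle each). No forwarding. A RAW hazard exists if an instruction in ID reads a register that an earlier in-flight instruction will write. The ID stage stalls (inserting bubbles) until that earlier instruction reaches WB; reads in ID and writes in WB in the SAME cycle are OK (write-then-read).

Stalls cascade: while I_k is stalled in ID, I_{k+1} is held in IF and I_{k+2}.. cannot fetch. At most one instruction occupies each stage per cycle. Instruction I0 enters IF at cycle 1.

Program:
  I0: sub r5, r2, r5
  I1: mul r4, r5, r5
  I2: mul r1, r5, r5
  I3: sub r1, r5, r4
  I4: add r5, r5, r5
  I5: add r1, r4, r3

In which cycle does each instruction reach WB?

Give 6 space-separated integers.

I0 sub r5 <- r2,r5: IF@1 ID@2 stall=0 (-) EX@3 MEM@4 WB@5
I1 mul r4 <- r5,r5: IF@2 ID@3 stall=2 (RAW on I0.r5 (WB@5)) EX@6 MEM@7 WB@8
I2 mul r1 <- r5,r5: IF@3 ID@6 stall=0 (-) EX@7 MEM@8 WB@9
I3 sub r1 <- r5,r4: IF@6 ID@7 stall=1 (RAW on I1.r4 (WB@8)) EX@9 MEM@10 WB@11
I4 add r5 <- r5,r5: IF@7 ID@9 stall=0 (-) EX@10 MEM@11 WB@12
I5 add r1 <- r4,r3: IF@9 ID@10 stall=0 (-) EX@11 MEM@12 WB@13

Answer: 5 8 9 11 12 13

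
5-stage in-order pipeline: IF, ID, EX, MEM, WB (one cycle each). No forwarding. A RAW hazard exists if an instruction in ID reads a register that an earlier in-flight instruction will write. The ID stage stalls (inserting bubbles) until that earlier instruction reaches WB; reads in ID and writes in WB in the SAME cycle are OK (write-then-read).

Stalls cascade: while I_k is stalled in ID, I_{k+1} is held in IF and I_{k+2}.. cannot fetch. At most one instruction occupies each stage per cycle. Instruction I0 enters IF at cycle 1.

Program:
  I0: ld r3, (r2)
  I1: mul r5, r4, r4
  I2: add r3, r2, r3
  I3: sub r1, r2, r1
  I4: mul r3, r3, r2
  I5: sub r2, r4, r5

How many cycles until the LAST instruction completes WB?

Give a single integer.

Answer: 12

Derivation:
I0 ld r3 <- r2: IF@1 ID@2 stall=0 (-) EX@3 MEM@4 WB@5
I1 mul r5 <- r4,r4: IF@2 ID@3 stall=0 (-) EX@4 MEM@5 WB@6
I2 add r3 <- r2,r3: IF@3 ID@4 stall=1 (RAW on I0.r3 (WB@5)) EX@6 MEM@7 WB@8
I3 sub r1 <- r2,r1: IF@4 ID@6 stall=0 (-) EX@7 MEM@8 WB@9
I4 mul r3 <- r3,r2: IF@6 ID@7 stall=1 (RAW on I2.r3 (WB@8)) EX@9 MEM@10 WB@11
I5 sub r2 <- r4,r5: IF@7 ID@9 stall=0 (-) EX@10 MEM@11 WB@12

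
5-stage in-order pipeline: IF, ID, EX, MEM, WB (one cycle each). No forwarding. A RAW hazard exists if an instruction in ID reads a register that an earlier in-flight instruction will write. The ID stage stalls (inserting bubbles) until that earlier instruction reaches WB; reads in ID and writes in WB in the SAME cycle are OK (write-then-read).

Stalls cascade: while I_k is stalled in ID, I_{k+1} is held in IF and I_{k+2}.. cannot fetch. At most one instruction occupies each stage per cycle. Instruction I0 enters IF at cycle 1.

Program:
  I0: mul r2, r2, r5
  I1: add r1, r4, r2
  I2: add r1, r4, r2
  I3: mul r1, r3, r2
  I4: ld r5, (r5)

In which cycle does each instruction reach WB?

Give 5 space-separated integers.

Answer: 5 8 9 10 11

Derivation:
I0 mul r2 <- r2,r5: IF@1 ID@2 stall=0 (-) EX@3 MEM@4 WB@5
I1 add r1 <- r4,r2: IF@2 ID@3 stall=2 (RAW on I0.r2 (WB@5)) EX@6 MEM@7 WB@8
I2 add r1 <- r4,r2: IF@3 ID@6 stall=0 (-) EX@7 MEM@8 WB@9
I3 mul r1 <- r3,r2: IF@6 ID@7 stall=0 (-) EX@8 MEM@9 WB@10
I4 ld r5 <- r5: IF@7 ID@8 stall=0 (-) EX@9 MEM@10 WB@11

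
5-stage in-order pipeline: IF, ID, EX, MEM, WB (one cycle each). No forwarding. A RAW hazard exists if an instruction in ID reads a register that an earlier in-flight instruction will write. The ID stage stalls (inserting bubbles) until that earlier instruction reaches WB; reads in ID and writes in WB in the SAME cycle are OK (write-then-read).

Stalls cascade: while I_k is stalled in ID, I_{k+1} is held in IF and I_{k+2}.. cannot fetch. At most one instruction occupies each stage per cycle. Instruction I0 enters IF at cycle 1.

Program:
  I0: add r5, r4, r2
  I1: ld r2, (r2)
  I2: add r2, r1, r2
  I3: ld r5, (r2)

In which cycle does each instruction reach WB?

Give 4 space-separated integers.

I0 add r5 <- r4,r2: IF@1 ID@2 stall=0 (-) EX@3 MEM@4 WB@5
I1 ld r2 <- r2: IF@2 ID@3 stall=0 (-) EX@4 MEM@5 WB@6
I2 add r2 <- r1,r2: IF@3 ID@4 stall=2 (RAW on I1.r2 (WB@6)) EX@7 MEM@8 WB@9
I3 ld r5 <- r2: IF@4 ID@7 stall=2 (RAW on I2.r2 (WB@9)) EX@10 MEM@11 WB@12

Answer: 5 6 9 12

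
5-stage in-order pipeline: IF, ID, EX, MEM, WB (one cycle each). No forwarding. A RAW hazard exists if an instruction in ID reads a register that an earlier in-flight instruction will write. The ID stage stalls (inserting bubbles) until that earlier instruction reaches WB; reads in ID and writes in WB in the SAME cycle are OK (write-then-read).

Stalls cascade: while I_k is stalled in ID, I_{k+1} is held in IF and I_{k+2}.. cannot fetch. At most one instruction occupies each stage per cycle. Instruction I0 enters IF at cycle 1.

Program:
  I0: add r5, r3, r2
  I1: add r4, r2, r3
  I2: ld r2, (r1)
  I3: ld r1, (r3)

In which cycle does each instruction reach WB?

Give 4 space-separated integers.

I0 add r5 <- r3,r2: IF@1 ID@2 stall=0 (-) EX@3 MEM@4 WB@5
I1 add r4 <- r2,r3: IF@2 ID@3 stall=0 (-) EX@4 MEM@5 WB@6
I2 ld r2 <- r1: IF@3 ID@4 stall=0 (-) EX@5 MEM@6 WB@7
I3 ld r1 <- r3: IF@4 ID@5 stall=0 (-) EX@6 MEM@7 WB@8

Answer: 5 6 7 8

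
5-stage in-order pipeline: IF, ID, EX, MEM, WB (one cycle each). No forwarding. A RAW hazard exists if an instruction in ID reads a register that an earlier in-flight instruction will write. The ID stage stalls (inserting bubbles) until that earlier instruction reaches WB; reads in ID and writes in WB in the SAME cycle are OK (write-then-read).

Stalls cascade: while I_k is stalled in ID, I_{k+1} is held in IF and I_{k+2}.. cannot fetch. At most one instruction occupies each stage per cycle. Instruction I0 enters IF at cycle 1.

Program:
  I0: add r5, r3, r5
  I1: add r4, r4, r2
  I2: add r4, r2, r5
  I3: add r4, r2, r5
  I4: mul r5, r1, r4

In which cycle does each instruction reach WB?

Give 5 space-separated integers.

Answer: 5 6 8 9 12

Derivation:
I0 add r5 <- r3,r5: IF@1 ID@2 stall=0 (-) EX@3 MEM@4 WB@5
I1 add r4 <- r4,r2: IF@2 ID@3 stall=0 (-) EX@4 MEM@5 WB@6
I2 add r4 <- r2,r5: IF@3 ID@4 stall=1 (RAW on I0.r5 (WB@5)) EX@6 MEM@7 WB@8
I3 add r4 <- r2,r5: IF@4 ID@6 stall=0 (-) EX@7 MEM@8 WB@9
I4 mul r5 <- r1,r4: IF@6 ID@7 stall=2 (RAW on I3.r4 (WB@9)) EX@10 MEM@11 WB@12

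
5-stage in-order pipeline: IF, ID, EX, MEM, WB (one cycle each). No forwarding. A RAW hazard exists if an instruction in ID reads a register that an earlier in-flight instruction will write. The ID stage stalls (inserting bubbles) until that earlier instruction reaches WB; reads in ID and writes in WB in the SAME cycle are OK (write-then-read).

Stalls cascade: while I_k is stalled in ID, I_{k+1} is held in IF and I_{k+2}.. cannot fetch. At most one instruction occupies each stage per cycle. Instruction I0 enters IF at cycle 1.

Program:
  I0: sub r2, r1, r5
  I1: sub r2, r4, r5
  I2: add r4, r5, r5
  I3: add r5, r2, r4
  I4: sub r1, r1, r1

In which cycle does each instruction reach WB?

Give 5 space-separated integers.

Answer: 5 6 7 10 11

Derivation:
I0 sub r2 <- r1,r5: IF@1 ID@2 stall=0 (-) EX@3 MEM@4 WB@5
I1 sub r2 <- r4,r5: IF@2 ID@3 stall=0 (-) EX@4 MEM@5 WB@6
I2 add r4 <- r5,r5: IF@3 ID@4 stall=0 (-) EX@5 MEM@6 WB@7
I3 add r5 <- r2,r4: IF@4 ID@5 stall=2 (RAW on I2.r4 (WB@7)) EX@8 MEM@9 WB@10
I4 sub r1 <- r1,r1: IF@5 ID@8 stall=0 (-) EX@9 MEM@10 WB@11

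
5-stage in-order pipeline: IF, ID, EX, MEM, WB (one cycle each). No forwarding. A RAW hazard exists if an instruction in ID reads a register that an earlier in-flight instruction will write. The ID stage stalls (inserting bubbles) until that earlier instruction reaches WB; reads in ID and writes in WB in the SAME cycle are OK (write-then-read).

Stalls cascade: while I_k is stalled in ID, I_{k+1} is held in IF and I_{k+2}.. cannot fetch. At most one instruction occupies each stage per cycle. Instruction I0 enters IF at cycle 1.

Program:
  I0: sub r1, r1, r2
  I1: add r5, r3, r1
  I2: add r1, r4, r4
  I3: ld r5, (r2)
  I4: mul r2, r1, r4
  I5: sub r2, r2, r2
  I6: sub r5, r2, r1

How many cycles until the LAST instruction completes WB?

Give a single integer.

I0 sub r1 <- r1,r2: IF@1 ID@2 stall=0 (-) EX@3 MEM@4 WB@5
I1 add r5 <- r3,r1: IF@2 ID@3 stall=2 (RAW on I0.r1 (WB@5)) EX@6 MEM@7 WB@8
I2 add r1 <- r4,r4: IF@3 ID@6 stall=0 (-) EX@7 MEM@8 WB@9
I3 ld r5 <- r2: IF@6 ID@7 stall=0 (-) EX@8 MEM@9 WB@10
I4 mul r2 <- r1,r4: IF@7 ID@8 stall=1 (RAW on I2.r1 (WB@9)) EX@10 MEM@11 WB@12
I5 sub r2 <- r2,r2: IF@8 ID@10 stall=2 (RAW on I4.r2 (WB@12)) EX@13 MEM@14 WB@15
I6 sub r5 <- r2,r1: IF@10 ID@13 stall=2 (RAW on I5.r2 (WB@15)) EX@16 MEM@17 WB@18

Answer: 18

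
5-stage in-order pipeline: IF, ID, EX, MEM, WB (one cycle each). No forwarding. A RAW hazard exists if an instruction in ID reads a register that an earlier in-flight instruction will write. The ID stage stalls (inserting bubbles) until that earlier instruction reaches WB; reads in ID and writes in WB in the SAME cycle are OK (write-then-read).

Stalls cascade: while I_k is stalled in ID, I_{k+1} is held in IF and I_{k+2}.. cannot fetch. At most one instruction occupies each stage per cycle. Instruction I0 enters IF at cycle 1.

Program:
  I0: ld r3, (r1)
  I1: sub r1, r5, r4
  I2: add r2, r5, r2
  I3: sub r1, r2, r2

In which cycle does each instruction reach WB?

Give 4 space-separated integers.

Answer: 5 6 7 10

Derivation:
I0 ld r3 <- r1: IF@1 ID@2 stall=0 (-) EX@3 MEM@4 WB@5
I1 sub r1 <- r5,r4: IF@2 ID@3 stall=0 (-) EX@4 MEM@5 WB@6
I2 add r2 <- r5,r2: IF@3 ID@4 stall=0 (-) EX@5 MEM@6 WB@7
I3 sub r1 <- r2,r2: IF@4 ID@5 stall=2 (RAW on I2.r2 (WB@7)) EX@8 MEM@9 WB@10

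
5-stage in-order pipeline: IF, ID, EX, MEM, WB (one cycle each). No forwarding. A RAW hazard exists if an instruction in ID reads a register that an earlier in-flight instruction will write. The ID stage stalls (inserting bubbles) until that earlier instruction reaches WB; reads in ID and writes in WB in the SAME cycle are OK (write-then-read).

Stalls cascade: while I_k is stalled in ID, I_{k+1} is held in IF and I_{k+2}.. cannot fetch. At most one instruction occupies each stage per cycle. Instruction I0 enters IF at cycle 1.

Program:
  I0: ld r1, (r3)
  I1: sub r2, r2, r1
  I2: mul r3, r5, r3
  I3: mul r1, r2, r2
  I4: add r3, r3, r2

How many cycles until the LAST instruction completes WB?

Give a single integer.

I0 ld r1 <- r3: IF@1 ID@2 stall=0 (-) EX@3 MEM@4 WB@5
I1 sub r2 <- r2,r1: IF@2 ID@3 stall=2 (RAW on I0.r1 (WB@5)) EX@6 MEM@7 WB@8
I2 mul r3 <- r5,r3: IF@3 ID@6 stall=0 (-) EX@7 MEM@8 WB@9
I3 mul r1 <- r2,r2: IF@6 ID@7 stall=1 (RAW on I1.r2 (WB@8)) EX@9 MEM@10 WB@11
I4 add r3 <- r3,r2: IF@7 ID@9 stall=0 (-) EX@10 MEM@11 WB@12

Answer: 12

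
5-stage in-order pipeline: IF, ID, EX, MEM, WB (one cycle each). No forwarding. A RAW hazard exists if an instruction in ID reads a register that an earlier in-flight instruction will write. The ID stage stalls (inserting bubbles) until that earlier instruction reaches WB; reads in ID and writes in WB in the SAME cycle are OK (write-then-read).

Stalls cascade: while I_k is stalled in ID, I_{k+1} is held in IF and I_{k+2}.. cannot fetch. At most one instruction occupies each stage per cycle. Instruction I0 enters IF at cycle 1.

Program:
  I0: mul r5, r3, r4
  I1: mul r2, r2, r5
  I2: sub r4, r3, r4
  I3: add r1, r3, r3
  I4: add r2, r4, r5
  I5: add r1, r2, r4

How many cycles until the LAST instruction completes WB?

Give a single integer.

Answer: 15

Derivation:
I0 mul r5 <- r3,r4: IF@1 ID@2 stall=0 (-) EX@3 MEM@4 WB@5
I1 mul r2 <- r2,r5: IF@2 ID@3 stall=2 (RAW on I0.r5 (WB@5)) EX@6 MEM@7 WB@8
I2 sub r4 <- r3,r4: IF@3 ID@6 stall=0 (-) EX@7 MEM@8 WB@9
I3 add r1 <- r3,r3: IF@6 ID@7 stall=0 (-) EX@8 MEM@9 WB@10
I4 add r2 <- r4,r5: IF@7 ID@8 stall=1 (RAW on I2.r4 (WB@9)) EX@10 MEM@11 WB@12
I5 add r1 <- r2,r4: IF@8 ID@10 stall=2 (RAW on I4.r2 (WB@12)) EX@13 MEM@14 WB@15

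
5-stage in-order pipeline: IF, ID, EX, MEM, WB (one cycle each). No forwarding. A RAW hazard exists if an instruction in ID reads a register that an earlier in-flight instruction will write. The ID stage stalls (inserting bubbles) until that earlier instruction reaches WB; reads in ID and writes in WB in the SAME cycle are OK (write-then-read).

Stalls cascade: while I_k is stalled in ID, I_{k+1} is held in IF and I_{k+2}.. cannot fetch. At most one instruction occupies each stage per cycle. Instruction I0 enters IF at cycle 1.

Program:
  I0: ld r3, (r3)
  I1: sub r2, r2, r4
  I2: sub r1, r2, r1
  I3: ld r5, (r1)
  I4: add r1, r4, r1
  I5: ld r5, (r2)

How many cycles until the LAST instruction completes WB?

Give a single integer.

Answer: 14

Derivation:
I0 ld r3 <- r3: IF@1 ID@2 stall=0 (-) EX@3 MEM@4 WB@5
I1 sub r2 <- r2,r4: IF@2 ID@3 stall=0 (-) EX@4 MEM@5 WB@6
I2 sub r1 <- r2,r1: IF@3 ID@4 stall=2 (RAW on I1.r2 (WB@6)) EX@7 MEM@8 WB@9
I3 ld r5 <- r1: IF@4 ID@7 stall=2 (RAW on I2.r1 (WB@9)) EX@10 MEM@11 WB@12
I4 add r1 <- r4,r1: IF@7 ID@10 stall=0 (-) EX@11 MEM@12 WB@13
I5 ld r5 <- r2: IF@10 ID@11 stall=0 (-) EX@12 MEM@13 WB@14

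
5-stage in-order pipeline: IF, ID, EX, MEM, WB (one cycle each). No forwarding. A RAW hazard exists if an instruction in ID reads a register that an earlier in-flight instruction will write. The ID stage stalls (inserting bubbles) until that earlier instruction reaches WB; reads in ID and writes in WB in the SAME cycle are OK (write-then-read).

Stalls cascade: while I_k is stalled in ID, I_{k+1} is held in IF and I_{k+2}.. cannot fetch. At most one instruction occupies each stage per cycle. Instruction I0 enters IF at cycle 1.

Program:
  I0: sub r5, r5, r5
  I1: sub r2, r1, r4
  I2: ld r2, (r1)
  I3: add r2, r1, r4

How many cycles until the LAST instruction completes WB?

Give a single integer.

I0 sub r5 <- r5,r5: IF@1 ID@2 stall=0 (-) EX@3 MEM@4 WB@5
I1 sub r2 <- r1,r4: IF@2 ID@3 stall=0 (-) EX@4 MEM@5 WB@6
I2 ld r2 <- r1: IF@3 ID@4 stall=0 (-) EX@5 MEM@6 WB@7
I3 add r2 <- r1,r4: IF@4 ID@5 stall=0 (-) EX@6 MEM@7 WB@8

Answer: 8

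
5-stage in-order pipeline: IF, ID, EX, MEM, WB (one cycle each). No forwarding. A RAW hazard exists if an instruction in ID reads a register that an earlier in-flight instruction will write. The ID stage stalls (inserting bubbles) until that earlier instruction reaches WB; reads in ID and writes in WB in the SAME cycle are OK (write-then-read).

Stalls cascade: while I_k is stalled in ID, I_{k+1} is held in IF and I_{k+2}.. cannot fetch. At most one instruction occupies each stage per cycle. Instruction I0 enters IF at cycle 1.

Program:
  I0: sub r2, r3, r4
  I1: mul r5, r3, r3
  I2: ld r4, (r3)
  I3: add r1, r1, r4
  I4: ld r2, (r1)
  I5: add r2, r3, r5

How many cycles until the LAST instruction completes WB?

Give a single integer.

Answer: 14

Derivation:
I0 sub r2 <- r3,r4: IF@1 ID@2 stall=0 (-) EX@3 MEM@4 WB@5
I1 mul r5 <- r3,r3: IF@2 ID@3 stall=0 (-) EX@4 MEM@5 WB@6
I2 ld r4 <- r3: IF@3 ID@4 stall=0 (-) EX@5 MEM@6 WB@7
I3 add r1 <- r1,r4: IF@4 ID@5 stall=2 (RAW on I2.r4 (WB@7)) EX@8 MEM@9 WB@10
I4 ld r2 <- r1: IF@5 ID@8 stall=2 (RAW on I3.r1 (WB@10)) EX@11 MEM@12 WB@13
I5 add r2 <- r3,r5: IF@8 ID@11 stall=0 (-) EX@12 MEM@13 WB@14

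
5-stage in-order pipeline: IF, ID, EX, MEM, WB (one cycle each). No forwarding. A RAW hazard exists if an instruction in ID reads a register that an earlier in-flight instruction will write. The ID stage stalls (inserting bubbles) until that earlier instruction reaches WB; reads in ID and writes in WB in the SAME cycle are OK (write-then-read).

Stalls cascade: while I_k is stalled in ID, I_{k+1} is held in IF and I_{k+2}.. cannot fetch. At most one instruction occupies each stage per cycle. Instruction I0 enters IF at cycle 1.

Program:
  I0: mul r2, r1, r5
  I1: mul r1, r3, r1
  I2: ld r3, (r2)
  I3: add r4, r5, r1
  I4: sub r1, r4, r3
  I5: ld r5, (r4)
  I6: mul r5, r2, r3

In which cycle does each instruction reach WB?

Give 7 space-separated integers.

I0 mul r2 <- r1,r5: IF@1 ID@2 stall=0 (-) EX@3 MEM@4 WB@5
I1 mul r1 <- r3,r1: IF@2 ID@3 stall=0 (-) EX@4 MEM@5 WB@6
I2 ld r3 <- r2: IF@3 ID@4 stall=1 (RAW on I0.r2 (WB@5)) EX@6 MEM@7 WB@8
I3 add r4 <- r5,r1: IF@4 ID@6 stall=0 (-) EX@7 MEM@8 WB@9
I4 sub r1 <- r4,r3: IF@6 ID@7 stall=2 (RAW on I3.r4 (WB@9)) EX@10 MEM@11 WB@12
I5 ld r5 <- r4: IF@7 ID@10 stall=0 (-) EX@11 MEM@12 WB@13
I6 mul r5 <- r2,r3: IF@10 ID@11 stall=0 (-) EX@12 MEM@13 WB@14

Answer: 5 6 8 9 12 13 14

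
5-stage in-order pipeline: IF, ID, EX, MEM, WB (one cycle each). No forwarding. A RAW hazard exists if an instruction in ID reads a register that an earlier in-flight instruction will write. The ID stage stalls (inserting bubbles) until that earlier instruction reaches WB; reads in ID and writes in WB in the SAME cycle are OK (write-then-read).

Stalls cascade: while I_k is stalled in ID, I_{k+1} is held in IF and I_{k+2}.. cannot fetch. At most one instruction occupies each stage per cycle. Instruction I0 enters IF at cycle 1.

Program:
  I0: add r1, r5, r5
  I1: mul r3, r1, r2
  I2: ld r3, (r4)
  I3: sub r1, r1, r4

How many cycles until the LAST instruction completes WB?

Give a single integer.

Answer: 10

Derivation:
I0 add r1 <- r5,r5: IF@1 ID@2 stall=0 (-) EX@3 MEM@4 WB@5
I1 mul r3 <- r1,r2: IF@2 ID@3 stall=2 (RAW on I0.r1 (WB@5)) EX@6 MEM@7 WB@8
I2 ld r3 <- r4: IF@3 ID@6 stall=0 (-) EX@7 MEM@8 WB@9
I3 sub r1 <- r1,r4: IF@6 ID@7 stall=0 (-) EX@8 MEM@9 WB@10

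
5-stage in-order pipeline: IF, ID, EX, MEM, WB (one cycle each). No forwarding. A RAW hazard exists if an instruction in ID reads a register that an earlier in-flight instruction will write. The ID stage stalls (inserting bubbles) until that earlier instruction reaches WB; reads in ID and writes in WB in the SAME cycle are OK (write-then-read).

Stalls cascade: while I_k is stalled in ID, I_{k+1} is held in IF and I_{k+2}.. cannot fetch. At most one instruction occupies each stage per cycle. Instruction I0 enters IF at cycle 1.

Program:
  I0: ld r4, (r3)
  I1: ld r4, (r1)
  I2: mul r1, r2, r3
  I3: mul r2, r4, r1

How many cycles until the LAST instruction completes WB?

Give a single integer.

Answer: 10

Derivation:
I0 ld r4 <- r3: IF@1 ID@2 stall=0 (-) EX@3 MEM@4 WB@5
I1 ld r4 <- r1: IF@2 ID@3 stall=0 (-) EX@4 MEM@5 WB@6
I2 mul r1 <- r2,r3: IF@3 ID@4 stall=0 (-) EX@5 MEM@6 WB@7
I3 mul r2 <- r4,r1: IF@4 ID@5 stall=2 (RAW on I2.r1 (WB@7)) EX@8 MEM@9 WB@10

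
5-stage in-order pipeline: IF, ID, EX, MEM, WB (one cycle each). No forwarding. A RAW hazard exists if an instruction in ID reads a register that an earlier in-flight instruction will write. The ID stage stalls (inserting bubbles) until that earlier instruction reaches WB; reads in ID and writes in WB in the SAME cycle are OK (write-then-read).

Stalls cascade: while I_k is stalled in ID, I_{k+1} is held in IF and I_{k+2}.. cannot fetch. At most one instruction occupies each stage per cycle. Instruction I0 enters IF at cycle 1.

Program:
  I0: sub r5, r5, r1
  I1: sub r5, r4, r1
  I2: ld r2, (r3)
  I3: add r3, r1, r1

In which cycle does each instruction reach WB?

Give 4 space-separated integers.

Answer: 5 6 7 8

Derivation:
I0 sub r5 <- r5,r1: IF@1 ID@2 stall=0 (-) EX@3 MEM@4 WB@5
I1 sub r5 <- r4,r1: IF@2 ID@3 stall=0 (-) EX@4 MEM@5 WB@6
I2 ld r2 <- r3: IF@3 ID@4 stall=0 (-) EX@5 MEM@6 WB@7
I3 add r3 <- r1,r1: IF@4 ID@5 stall=0 (-) EX@6 MEM@7 WB@8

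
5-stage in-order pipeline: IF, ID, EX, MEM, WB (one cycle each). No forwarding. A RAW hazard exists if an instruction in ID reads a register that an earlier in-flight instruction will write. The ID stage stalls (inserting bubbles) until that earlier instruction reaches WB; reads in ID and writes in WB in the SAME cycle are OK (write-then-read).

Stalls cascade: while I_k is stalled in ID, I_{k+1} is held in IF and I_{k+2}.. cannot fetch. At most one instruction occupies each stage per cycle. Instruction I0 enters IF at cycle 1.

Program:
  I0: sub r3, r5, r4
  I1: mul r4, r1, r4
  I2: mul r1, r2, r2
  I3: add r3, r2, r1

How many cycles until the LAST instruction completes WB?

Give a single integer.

I0 sub r3 <- r5,r4: IF@1 ID@2 stall=0 (-) EX@3 MEM@4 WB@5
I1 mul r4 <- r1,r4: IF@2 ID@3 stall=0 (-) EX@4 MEM@5 WB@6
I2 mul r1 <- r2,r2: IF@3 ID@4 stall=0 (-) EX@5 MEM@6 WB@7
I3 add r3 <- r2,r1: IF@4 ID@5 stall=2 (RAW on I2.r1 (WB@7)) EX@8 MEM@9 WB@10

Answer: 10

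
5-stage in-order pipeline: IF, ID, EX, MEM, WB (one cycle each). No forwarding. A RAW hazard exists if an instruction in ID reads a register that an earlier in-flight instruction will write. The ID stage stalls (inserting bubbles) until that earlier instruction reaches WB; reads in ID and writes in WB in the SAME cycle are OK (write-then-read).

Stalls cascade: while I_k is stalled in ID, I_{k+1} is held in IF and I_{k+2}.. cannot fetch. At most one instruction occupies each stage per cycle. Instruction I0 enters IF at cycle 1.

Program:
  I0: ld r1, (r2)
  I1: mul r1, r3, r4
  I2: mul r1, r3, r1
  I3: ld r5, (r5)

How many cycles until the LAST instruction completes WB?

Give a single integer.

I0 ld r1 <- r2: IF@1 ID@2 stall=0 (-) EX@3 MEM@4 WB@5
I1 mul r1 <- r3,r4: IF@2 ID@3 stall=0 (-) EX@4 MEM@5 WB@6
I2 mul r1 <- r3,r1: IF@3 ID@4 stall=2 (RAW on I1.r1 (WB@6)) EX@7 MEM@8 WB@9
I3 ld r5 <- r5: IF@4 ID@7 stall=0 (-) EX@8 MEM@9 WB@10

Answer: 10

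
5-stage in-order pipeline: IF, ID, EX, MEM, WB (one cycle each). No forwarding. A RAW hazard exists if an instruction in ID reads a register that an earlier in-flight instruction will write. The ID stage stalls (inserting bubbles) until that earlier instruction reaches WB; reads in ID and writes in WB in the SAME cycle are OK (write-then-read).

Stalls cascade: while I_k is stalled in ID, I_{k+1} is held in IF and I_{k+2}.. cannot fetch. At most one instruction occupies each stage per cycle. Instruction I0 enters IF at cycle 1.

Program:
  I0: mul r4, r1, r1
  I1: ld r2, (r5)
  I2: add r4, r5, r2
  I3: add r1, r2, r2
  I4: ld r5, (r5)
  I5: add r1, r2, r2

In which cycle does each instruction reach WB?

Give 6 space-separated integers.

I0 mul r4 <- r1,r1: IF@1 ID@2 stall=0 (-) EX@3 MEM@4 WB@5
I1 ld r2 <- r5: IF@2 ID@3 stall=0 (-) EX@4 MEM@5 WB@6
I2 add r4 <- r5,r2: IF@3 ID@4 stall=2 (RAW on I1.r2 (WB@6)) EX@7 MEM@8 WB@9
I3 add r1 <- r2,r2: IF@4 ID@7 stall=0 (-) EX@8 MEM@9 WB@10
I4 ld r5 <- r5: IF@7 ID@8 stall=0 (-) EX@9 MEM@10 WB@11
I5 add r1 <- r2,r2: IF@8 ID@9 stall=0 (-) EX@10 MEM@11 WB@12

Answer: 5 6 9 10 11 12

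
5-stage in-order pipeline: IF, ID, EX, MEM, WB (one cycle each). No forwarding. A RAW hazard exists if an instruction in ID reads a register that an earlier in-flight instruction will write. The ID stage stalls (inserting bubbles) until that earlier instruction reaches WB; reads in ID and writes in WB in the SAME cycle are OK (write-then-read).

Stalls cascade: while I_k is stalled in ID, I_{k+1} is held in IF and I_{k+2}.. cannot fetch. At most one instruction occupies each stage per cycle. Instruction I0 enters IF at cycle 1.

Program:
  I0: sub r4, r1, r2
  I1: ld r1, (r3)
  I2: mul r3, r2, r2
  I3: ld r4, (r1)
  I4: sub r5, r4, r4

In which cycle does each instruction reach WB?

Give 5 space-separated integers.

Answer: 5 6 7 9 12

Derivation:
I0 sub r4 <- r1,r2: IF@1 ID@2 stall=0 (-) EX@3 MEM@4 WB@5
I1 ld r1 <- r3: IF@2 ID@3 stall=0 (-) EX@4 MEM@5 WB@6
I2 mul r3 <- r2,r2: IF@3 ID@4 stall=0 (-) EX@5 MEM@6 WB@7
I3 ld r4 <- r1: IF@4 ID@5 stall=1 (RAW on I1.r1 (WB@6)) EX@7 MEM@8 WB@9
I4 sub r5 <- r4,r4: IF@5 ID@7 stall=2 (RAW on I3.r4 (WB@9)) EX@10 MEM@11 WB@12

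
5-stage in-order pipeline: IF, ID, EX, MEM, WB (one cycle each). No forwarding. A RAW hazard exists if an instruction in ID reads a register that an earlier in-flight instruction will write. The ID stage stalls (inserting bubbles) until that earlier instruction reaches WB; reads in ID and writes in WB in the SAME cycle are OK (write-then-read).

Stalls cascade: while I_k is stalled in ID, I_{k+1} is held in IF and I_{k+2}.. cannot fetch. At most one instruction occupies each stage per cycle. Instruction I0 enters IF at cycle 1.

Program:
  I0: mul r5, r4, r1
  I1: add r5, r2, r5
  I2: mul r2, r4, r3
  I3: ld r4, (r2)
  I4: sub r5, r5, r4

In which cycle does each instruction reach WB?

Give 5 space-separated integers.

Answer: 5 8 9 12 15

Derivation:
I0 mul r5 <- r4,r1: IF@1 ID@2 stall=0 (-) EX@3 MEM@4 WB@5
I1 add r5 <- r2,r5: IF@2 ID@3 stall=2 (RAW on I0.r5 (WB@5)) EX@6 MEM@7 WB@8
I2 mul r2 <- r4,r3: IF@3 ID@6 stall=0 (-) EX@7 MEM@8 WB@9
I3 ld r4 <- r2: IF@6 ID@7 stall=2 (RAW on I2.r2 (WB@9)) EX@10 MEM@11 WB@12
I4 sub r5 <- r5,r4: IF@7 ID@10 stall=2 (RAW on I3.r4 (WB@12)) EX@13 MEM@14 WB@15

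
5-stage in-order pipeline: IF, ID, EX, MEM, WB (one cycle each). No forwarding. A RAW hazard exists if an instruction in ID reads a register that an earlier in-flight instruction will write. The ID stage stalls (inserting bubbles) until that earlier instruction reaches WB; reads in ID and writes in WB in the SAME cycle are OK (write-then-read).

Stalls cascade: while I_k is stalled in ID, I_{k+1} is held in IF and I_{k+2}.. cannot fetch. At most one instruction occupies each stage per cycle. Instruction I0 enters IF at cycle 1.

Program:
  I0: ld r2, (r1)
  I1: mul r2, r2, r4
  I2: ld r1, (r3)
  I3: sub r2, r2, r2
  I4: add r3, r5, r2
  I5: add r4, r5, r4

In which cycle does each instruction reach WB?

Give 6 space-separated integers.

I0 ld r2 <- r1: IF@1 ID@2 stall=0 (-) EX@3 MEM@4 WB@5
I1 mul r2 <- r2,r4: IF@2 ID@3 stall=2 (RAW on I0.r2 (WB@5)) EX@6 MEM@7 WB@8
I2 ld r1 <- r3: IF@3 ID@6 stall=0 (-) EX@7 MEM@8 WB@9
I3 sub r2 <- r2,r2: IF@6 ID@7 stall=1 (RAW on I1.r2 (WB@8)) EX@9 MEM@10 WB@11
I4 add r3 <- r5,r2: IF@7 ID@9 stall=2 (RAW on I3.r2 (WB@11)) EX@12 MEM@13 WB@14
I5 add r4 <- r5,r4: IF@9 ID@12 stall=0 (-) EX@13 MEM@14 WB@15

Answer: 5 8 9 11 14 15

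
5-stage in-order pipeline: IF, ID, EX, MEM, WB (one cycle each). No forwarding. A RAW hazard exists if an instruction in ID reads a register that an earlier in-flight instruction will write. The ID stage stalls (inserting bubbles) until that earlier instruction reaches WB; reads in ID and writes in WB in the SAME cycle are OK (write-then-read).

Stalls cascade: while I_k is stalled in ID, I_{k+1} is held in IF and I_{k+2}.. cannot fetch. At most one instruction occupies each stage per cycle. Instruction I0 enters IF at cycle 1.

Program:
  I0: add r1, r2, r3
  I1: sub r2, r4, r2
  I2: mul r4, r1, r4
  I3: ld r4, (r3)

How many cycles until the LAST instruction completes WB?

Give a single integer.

Answer: 9

Derivation:
I0 add r1 <- r2,r3: IF@1 ID@2 stall=0 (-) EX@3 MEM@4 WB@5
I1 sub r2 <- r4,r2: IF@2 ID@3 stall=0 (-) EX@4 MEM@5 WB@6
I2 mul r4 <- r1,r4: IF@3 ID@4 stall=1 (RAW on I0.r1 (WB@5)) EX@6 MEM@7 WB@8
I3 ld r4 <- r3: IF@4 ID@6 stall=0 (-) EX@7 MEM@8 WB@9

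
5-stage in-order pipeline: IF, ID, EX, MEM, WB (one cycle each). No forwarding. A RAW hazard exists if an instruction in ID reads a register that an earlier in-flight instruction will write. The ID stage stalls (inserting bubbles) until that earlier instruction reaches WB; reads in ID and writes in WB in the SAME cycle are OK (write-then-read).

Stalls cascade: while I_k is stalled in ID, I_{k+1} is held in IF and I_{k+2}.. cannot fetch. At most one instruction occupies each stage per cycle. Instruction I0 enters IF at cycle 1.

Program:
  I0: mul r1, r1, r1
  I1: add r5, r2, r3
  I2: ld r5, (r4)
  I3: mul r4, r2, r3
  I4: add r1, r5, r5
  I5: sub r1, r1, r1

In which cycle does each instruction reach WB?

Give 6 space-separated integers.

I0 mul r1 <- r1,r1: IF@1 ID@2 stall=0 (-) EX@3 MEM@4 WB@5
I1 add r5 <- r2,r3: IF@2 ID@3 stall=0 (-) EX@4 MEM@5 WB@6
I2 ld r5 <- r4: IF@3 ID@4 stall=0 (-) EX@5 MEM@6 WB@7
I3 mul r4 <- r2,r3: IF@4 ID@5 stall=0 (-) EX@6 MEM@7 WB@8
I4 add r1 <- r5,r5: IF@5 ID@6 stall=1 (RAW on I2.r5 (WB@7)) EX@8 MEM@9 WB@10
I5 sub r1 <- r1,r1: IF@6 ID@8 stall=2 (RAW on I4.r1 (WB@10)) EX@11 MEM@12 WB@13

Answer: 5 6 7 8 10 13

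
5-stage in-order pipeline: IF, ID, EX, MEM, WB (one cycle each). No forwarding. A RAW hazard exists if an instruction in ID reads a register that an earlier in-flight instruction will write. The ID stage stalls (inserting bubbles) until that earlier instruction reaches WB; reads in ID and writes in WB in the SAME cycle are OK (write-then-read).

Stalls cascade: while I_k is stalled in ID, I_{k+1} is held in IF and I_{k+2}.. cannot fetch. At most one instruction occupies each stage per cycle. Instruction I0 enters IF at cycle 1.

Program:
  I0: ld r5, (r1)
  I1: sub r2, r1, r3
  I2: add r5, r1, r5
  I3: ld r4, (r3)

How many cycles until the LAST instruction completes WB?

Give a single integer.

I0 ld r5 <- r1: IF@1 ID@2 stall=0 (-) EX@3 MEM@4 WB@5
I1 sub r2 <- r1,r3: IF@2 ID@3 stall=0 (-) EX@4 MEM@5 WB@6
I2 add r5 <- r1,r5: IF@3 ID@4 stall=1 (RAW on I0.r5 (WB@5)) EX@6 MEM@7 WB@8
I3 ld r4 <- r3: IF@4 ID@6 stall=0 (-) EX@7 MEM@8 WB@9

Answer: 9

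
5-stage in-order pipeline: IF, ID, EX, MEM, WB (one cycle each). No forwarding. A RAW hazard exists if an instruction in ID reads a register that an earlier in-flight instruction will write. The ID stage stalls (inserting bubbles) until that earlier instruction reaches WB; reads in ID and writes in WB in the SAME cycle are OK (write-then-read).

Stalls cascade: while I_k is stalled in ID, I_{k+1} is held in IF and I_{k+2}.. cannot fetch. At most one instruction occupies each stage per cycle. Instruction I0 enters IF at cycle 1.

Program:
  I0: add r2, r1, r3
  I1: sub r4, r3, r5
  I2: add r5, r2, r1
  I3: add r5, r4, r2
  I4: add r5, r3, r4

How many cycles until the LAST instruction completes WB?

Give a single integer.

I0 add r2 <- r1,r3: IF@1 ID@2 stall=0 (-) EX@3 MEM@4 WB@5
I1 sub r4 <- r3,r5: IF@2 ID@3 stall=0 (-) EX@4 MEM@5 WB@6
I2 add r5 <- r2,r1: IF@3 ID@4 stall=1 (RAW on I0.r2 (WB@5)) EX@6 MEM@7 WB@8
I3 add r5 <- r4,r2: IF@4 ID@6 stall=0 (-) EX@7 MEM@8 WB@9
I4 add r5 <- r3,r4: IF@6 ID@7 stall=0 (-) EX@8 MEM@9 WB@10

Answer: 10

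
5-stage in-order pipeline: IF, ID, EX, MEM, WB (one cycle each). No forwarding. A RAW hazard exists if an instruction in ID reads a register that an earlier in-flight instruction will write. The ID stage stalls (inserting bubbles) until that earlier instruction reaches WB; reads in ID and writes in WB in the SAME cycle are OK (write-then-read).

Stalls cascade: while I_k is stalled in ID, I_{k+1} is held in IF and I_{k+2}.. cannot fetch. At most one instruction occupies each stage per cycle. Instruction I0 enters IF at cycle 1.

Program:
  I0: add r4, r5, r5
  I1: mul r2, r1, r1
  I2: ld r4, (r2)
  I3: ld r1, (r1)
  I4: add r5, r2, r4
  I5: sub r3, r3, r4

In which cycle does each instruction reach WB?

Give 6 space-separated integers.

I0 add r4 <- r5,r5: IF@1 ID@2 stall=0 (-) EX@3 MEM@4 WB@5
I1 mul r2 <- r1,r1: IF@2 ID@3 stall=0 (-) EX@4 MEM@5 WB@6
I2 ld r4 <- r2: IF@3 ID@4 stall=2 (RAW on I1.r2 (WB@6)) EX@7 MEM@8 WB@9
I3 ld r1 <- r1: IF@4 ID@7 stall=0 (-) EX@8 MEM@9 WB@10
I4 add r5 <- r2,r4: IF@7 ID@8 stall=1 (RAW on I2.r4 (WB@9)) EX@10 MEM@11 WB@12
I5 sub r3 <- r3,r4: IF@8 ID@10 stall=0 (-) EX@11 MEM@12 WB@13

Answer: 5 6 9 10 12 13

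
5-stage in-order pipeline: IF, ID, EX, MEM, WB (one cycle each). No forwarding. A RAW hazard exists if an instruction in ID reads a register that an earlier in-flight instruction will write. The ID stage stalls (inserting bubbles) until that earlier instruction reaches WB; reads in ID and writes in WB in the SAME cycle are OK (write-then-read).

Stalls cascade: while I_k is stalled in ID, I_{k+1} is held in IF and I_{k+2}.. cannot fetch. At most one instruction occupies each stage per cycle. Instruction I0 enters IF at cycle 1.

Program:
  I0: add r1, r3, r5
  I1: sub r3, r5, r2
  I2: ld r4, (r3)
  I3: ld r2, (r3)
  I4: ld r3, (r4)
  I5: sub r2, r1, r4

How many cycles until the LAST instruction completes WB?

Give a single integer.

Answer: 13

Derivation:
I0 add r1 <- r3,r5: IF@1 ID@2 stall=0 (-) EX@3 MEM@4 WB@5
I1 sub r3 <- r5,r2: IF@2 ID@3 stall=0 (-) EX@4 MEM@5 WB@6
I2 ld r4 <- r3: IF@3 ID@4 stall=2 (RAW on I1.r3 (WB@6)) EX@7 MEM@8 WB@9
I3 ld r2 <- r3: IF@4 ID@7 stall=0 (-) EX@8 MEM@9 WB@10
I4 ld r3 <- r4: IF@7 ID@8 stall=1 (RAW on I2.r4 (WB@9)) EX@10 MEM@11 WB@12
I5 sub r2 <- r1,r4: IF@8 ID@10 stall=0 (-) EX@11 MEM@12 WB@13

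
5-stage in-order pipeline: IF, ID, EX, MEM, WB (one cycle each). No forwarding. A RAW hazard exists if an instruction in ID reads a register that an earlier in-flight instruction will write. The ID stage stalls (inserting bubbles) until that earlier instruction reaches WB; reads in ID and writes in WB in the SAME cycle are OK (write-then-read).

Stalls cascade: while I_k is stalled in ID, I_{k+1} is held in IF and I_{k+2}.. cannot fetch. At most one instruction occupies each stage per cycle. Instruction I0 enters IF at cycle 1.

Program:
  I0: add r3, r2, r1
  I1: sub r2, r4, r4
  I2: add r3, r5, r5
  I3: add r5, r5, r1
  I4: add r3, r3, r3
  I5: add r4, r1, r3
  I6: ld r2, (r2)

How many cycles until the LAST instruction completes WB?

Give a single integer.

I0 add r3 <- r2,r1: IF@1 ID@2 stall=0 (-) EX@3 MEM@4 WB@5
I1 sub r2 <- r4,r4: IF@2 ID@3 stall=0 (-) EX@4 MEM@5 WB@6
I2 add r3 <- r5,r5: IF@3 ID@4 stall=0 (-) EX@5 MEM@6 WB@7
I3 add r5 <- r5,r1: IF@4 ID@5 stall=0 (-) EX@6 MEM@7 WB@8
I4 add r3 <- r3,r3: IF@5 ID@6 stall=1 (RAW on I2.r3 (WB@7)) EX@8 MEM@9 WB@10
I5 add r4 <- r1,r3: IF@6 ID@8 stall=2 (RAW on I4.r3 (WB@10)) EX@11 MEM@12 WB@13
I6 ld r2 <- r2: IF@8 ID@11 stall=0 (-) EX@12 MEM@13 WB@14

Answer: 14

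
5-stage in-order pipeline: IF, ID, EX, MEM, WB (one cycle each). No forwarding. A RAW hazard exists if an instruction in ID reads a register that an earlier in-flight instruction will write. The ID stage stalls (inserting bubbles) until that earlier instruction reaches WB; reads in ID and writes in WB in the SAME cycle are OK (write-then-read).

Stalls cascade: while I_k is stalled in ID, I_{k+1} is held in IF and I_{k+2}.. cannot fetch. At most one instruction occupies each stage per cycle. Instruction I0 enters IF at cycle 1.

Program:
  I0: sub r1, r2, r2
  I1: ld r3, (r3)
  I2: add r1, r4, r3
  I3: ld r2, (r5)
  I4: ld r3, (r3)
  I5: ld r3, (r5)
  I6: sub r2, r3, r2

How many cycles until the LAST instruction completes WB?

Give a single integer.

Answer: 15

Derivation:
I0 sub r1 <- r2,r2: IF@1 ID@2 stall=0 (-) EX@3 MEM@4 WB@5
I1 ld r3 <- r3: IF@2 ID@3 stall=0 (-) EX@4 MEM@5 WB@6
I2 add r1 <- r4,r3: IF@3 ID@4 stall=2 (RAW on I1.r3 (WB@6)) EX@7 MEM@8 WB@9
I3 ld r2 <- r5: IF@4 ID@7 stall=0 (-) EX@8 MEM@9 WB@10
I4 ld r3 <- r3: IF@7 ID@8 stall=0 (-) EX@9 MEM@10 WB@11
I5 ld r3 <- r5: IF@8 ID@9 stall=0 (-) EX@10 MEM@11 WB@12
I6 sub r2 <- r3,r2: IF@9 ID@10 stall=2 (RAW on I5.r3 (WB@12)) EX@13 MEM@14 WB@15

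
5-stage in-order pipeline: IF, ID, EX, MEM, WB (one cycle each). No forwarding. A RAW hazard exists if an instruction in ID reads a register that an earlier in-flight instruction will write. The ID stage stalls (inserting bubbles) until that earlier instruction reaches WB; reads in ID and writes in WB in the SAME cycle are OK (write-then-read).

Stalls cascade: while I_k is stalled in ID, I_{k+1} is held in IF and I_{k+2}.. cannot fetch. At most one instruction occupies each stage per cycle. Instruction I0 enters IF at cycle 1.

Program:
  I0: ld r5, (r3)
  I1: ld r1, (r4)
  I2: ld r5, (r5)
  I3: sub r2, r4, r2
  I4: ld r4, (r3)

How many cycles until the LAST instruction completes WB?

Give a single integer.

I0 ld r5 <- r3: IF@1 ID@2 stall=0 (-) EX@3 MEM@4 WB@5
I1 ld r1 <- r4: IF@2 ID@3 stall=0 (-) EX@4 MEM@5 WB@6
I2 ld r5 <- r5: IF@3 ID@4 stall=1 (RAW on I0.r5 (WB@5)) EX@6 MEM@7 WB@8
I3 sub r2 <- r4,r2: IF@4 ID@6 stall=0 (-) EX@7 MEM@8 WB@9
I4 ld r4 <- r3: IF@6 ID@7 stall=0 (-) EX@8 MEM@9 WB@10

Answer: 10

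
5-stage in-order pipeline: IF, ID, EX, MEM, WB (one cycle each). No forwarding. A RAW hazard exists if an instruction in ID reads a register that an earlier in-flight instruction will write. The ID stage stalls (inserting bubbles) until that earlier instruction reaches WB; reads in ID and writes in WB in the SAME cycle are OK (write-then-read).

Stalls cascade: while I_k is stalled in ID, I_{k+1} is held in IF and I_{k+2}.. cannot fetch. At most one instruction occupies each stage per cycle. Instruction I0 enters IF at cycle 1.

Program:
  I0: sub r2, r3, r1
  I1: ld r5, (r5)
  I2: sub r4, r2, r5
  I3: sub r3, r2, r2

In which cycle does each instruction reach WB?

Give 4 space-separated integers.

Answer: 5 6 9 10

Derivation:
I0 sub r2 <- r3,r1: IF@1 ID@2 stall=0 (-) EX@3 MEM@4 WB@5
I1 ld r5 <- r5: IF@2 ID@3 stall=0 (-) EX@4 MEM@5 WB@6
I2 sub r4 <- r2,r5: IF@3 ID@4 stall=2 (RAW on I1.r5 (WB@6)) EX@7 MEM@8 WB@9
I3 sub r3 <- r2,r2: IF@4 ID@7 stall=0 (-) EX@8 MEM@9 WB@10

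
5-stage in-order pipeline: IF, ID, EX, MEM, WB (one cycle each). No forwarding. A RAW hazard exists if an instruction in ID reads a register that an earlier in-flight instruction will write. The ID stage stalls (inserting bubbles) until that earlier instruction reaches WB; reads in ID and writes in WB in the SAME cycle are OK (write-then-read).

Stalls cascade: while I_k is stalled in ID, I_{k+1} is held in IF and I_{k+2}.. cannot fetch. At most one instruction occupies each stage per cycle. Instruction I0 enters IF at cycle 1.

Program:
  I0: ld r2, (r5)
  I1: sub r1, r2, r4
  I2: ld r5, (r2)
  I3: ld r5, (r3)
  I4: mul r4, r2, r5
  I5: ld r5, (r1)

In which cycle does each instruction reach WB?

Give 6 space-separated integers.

I0 ld r2 <- r5: IF@1 ID@2 stall=0 (-) EX@3 MEM@4 WB@5
I1 sub r1 <- r2,r4: IF@2 ID@3 stall=2 (RAW on I0.r2 (WB@5)) EX@6 MEM@7 WB@8
I2 ld r5 <- r2: IF@3 ID@6 stall=0 (-) EX@7 MEM@8 WB@9
I3 ld r5 <- r3: IF@6 ID@7 stall=0 (-) EX@8 MEM@9 WB@10
I4 mul r4 <- r2,r5: IF@7 ID@8 stall=2 (RAW on I3.r5 (WB@10)) EX@11 MEM@12 WB@13
I5 ld r5 <- r1: IF@8 ID@11 stall=0 (-) EX@12 MEM@13 WB@14

Answer: 5 8 9 10 13 14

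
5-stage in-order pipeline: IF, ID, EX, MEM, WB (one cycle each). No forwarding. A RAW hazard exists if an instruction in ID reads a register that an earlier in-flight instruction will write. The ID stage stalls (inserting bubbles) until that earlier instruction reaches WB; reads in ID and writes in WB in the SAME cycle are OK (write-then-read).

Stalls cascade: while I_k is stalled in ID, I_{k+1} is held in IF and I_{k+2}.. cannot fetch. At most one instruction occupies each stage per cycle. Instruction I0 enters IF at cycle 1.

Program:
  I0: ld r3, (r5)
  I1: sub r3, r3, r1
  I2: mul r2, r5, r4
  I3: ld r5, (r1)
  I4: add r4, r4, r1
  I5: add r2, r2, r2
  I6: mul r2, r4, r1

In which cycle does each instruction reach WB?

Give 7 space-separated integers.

Answer: 5 8 9 10 11 12 14

Derivation:
I0 ld r3 <- r5: IF@1 ID@2 stall=0 (-) EX@3 MEM@4 WB@5
I1 sub r3 <- r3,r1: IF@2 ID@3 stall=2 (RAW on I0.r3 (WB@5)) EX@6 MEM@7 WB@8
I2 mul r2 <- r5,r4: IF@3 ID@6 stall=0 (-) EX@7 MEM@8 WB@9
I3 ld r5 <- r1: IF@6 ID@7 stall=0 (-) EX@8 MEM@9 WB@10
I4 add r4 <- r4,r1: IF@7 ID@8 stall=0 (-) EX@9 MEM@10 WB@11
I5 add r2 <- r2,r2: IF@8 ID@9 stall=0 (-) EX@10 MEM@11 WB@12
I6 mul r2 <- r4,r1: IF@9 ID@10 stall=1 (RAW on I4.r4 (WB@11)) EX@12 MEM@13 WB@14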